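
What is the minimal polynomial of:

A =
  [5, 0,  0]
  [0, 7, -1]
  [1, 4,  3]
x^3 - 15*x^2 + 75*x - 125

The characteristic polynomial is χ_A(x) = (x - 5)^3, so the eigenvalues are known. The minimal polynomial is
  m_A(x) = Π_λ (x − λ)^{k_λ}
where k_λ is the size of the *largest* Jordan block for λ (equivalently, the smallest k with (A − λI)^k v = 0 for every generalised eigenvector v of λ).

  λ = 5: largest Jordan block has size 3, contributing (x − 5)^3

So m_A(x) = (x - 5)^3 = x^3 - 15*x^2 + 75*x - 125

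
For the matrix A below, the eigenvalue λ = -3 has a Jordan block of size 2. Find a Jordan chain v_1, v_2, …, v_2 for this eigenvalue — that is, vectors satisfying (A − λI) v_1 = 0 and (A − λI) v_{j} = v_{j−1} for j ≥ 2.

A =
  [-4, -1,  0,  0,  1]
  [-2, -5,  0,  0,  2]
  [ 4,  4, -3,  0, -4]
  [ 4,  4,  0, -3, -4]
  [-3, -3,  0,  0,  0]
A Jordan chain for λ = -3 of length 2:
v_1 = (-1, -2, 4, 4, -3)ᵀ
v_2 = (1, 0, 0, 0, 0)ᵀ

Let N = A − (-3)·I. We want v_2 with N^2 v_2 = 0 but N^1 v_2 ≠ 0; then v_{j-1} := N · v_j for j = 2, …, 2.

Pick v_2 = (1, 0, 0, 0, 0)ᵀ.
Then v_1 = N · v_2 = (-1, -2, 4, 4, -3)ᵀ.

Sanity check: (A − (-3)·I) v_1 = (0, 0, 0, 0, 0)ᵀ = 0. ✓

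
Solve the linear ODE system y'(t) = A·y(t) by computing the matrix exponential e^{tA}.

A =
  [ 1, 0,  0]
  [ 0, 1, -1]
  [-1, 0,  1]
e^{tA} =
  [exp(t), 0, 0]
  [t^2*exp(t)/2, exp(t), -t*exp(t)]
  [-t*exp(t), 0, exp(t)]

Strategy: write A = P · J · P⁻¹ where J is a Jordan canonical form, so e^{tA} = P · e^{tJ} · P⁻¹, and e^{tJ} can be computed block-by-block.

A has Jordan form
J =
  [1, 1, 0]
  [0, 1, 1]
  [0, 0, 1]
(up to reordering of blocks).

Per-block formulas:
  For a 3×3 Jordan block J_3(1): exp(t · J_3(1)) = e^(1t)·(I + t·N + (t^2/2)·N^2), where N is the 3×3 nilpotent shift.

After assembling e^{tJ} and conjugating by P, we get:

e^{tA} =
  [exp(t), 0, 0]
  [t^2*exp(t)/2, exp(t), -t*exp(t)]
  [-t*exp(t), 0, exp(t)]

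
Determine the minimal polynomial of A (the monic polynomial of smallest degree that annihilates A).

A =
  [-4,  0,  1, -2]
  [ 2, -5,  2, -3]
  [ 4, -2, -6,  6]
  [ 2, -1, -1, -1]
x^3 + 12*x^2 + 48*x + 64

The characteristic polynomial is χ_A(x) = (x + 4)^4, so the eigenvalues are known. The minimal polynomial is
  m_A(x) = Π_λ (x − λ)^{k_λ}
where k_λ is the size of the *largest* Jordan block for λ (equivalently, the smallest k with (A − λI)^k v = 0 for every generalised eigenvector v of λ).

  λ = -4: largest Jordan block has size 3, contributing (x + 4)^3

So m_A(x) = (x + 4)^3 = x^3 + 12*x^2 + 48*x + 64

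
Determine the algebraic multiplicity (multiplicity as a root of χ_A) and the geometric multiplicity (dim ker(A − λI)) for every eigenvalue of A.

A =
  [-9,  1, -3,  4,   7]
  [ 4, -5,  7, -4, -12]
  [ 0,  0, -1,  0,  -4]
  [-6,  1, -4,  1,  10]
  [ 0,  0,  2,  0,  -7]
λ = -5: alg = 3, geom = 1; λ = -3: alg = 2, geom = 1

Step 1 — factor the characteristic polynomial to read off the algebraic multiplicities:
  χ_A(x) = (x + 3)^2*(x + 5)^3

Step 2 — compute geometric multiplicities via the rank-nullity identity g(λ) = n − rank(A − λI):
  rank(A − (-5)·I) = 4, so dim ker(A − (-5)·I) = n − 4 = 1
  rank(A − (-3)·I) = 4, so dim ker(A − (-3)·I) = n − 4 = 1

Summary:
  λ = -5: algebraic multiplicity = 3, geometric multiplicity = 1
  λ = -3: algebraic multiplicity = 2, geometric multiplicity = 1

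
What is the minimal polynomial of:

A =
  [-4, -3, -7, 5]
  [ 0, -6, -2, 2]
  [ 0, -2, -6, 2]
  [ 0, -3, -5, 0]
x^3 + 12*x^2 + 48*x + 64

The characteristic polynomial is χ_A(x) = (x + 4)^4, so the eigenvalues are known. The minimal polynomial is
  m_A(x) = Π_λ (x − λ)^{k_λ}
where k_λ is the size of the *largest* Jordan block for λ (equivalently, the smallest k with (A − λI)^k v = 0 for every generalised eigenvector v of λ).

  λ = -4: largest Jordan block has size 3, contributing (x + 4)^3

So m_A(x) = (x + 4)^3 = x^3 + 12*x^2 + 48*x + 64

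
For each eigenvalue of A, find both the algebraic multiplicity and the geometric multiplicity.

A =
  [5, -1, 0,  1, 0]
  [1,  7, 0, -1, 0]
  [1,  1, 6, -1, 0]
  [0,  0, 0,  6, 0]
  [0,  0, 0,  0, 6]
λ = 6: alg = 5, geom = 4

Step 1 — factor the characteristic polynomial to read off the algebraic multiplicities:
  χ_A(x) = (x - 6)^5

Step 2 — compute geometric multiplicities via the rank-nullity identity g(λ) = n − rank(A − λI):
  rank(A − (6)·I) = 1, so dim ker(A − (6)·I) = n − 1 = 4

Summary:
  λ = 6: algebraic multiplicity = 5, geometric multiplicity = 4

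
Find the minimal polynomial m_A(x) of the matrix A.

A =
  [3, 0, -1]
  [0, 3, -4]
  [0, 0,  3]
x^2 - 6*x + 9

The characteristic polynomial is χ_A(x) = (x - 3)^3, so the eigenvalues are known. The minimal polynomial is
  m_A(x) = Π_λ (x − λ)^{k_λ}
where k_λ is the size of the *largest* Jordan block for λ (equivalently, the smallest k with (A − λI)^k v = 0 for every generalised eigenvector v of λ).

  λ = 3: largest Jordan block has size 2, contributing (x − 3)^2

So m_A(x) = (x - 3)^2 = x^2 - 6*x + 9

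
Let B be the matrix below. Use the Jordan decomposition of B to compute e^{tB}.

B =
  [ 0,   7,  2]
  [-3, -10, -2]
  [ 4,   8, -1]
e^{tB} =
  [t*exp(-3*t) + 2*exp(-3*t) - exp(-5*t), t*exp(-3*t) + 3*exp(-3*t) - 3*exp(-5*t), exp(-3*t) - exp(-5*t)]
  [-t*exp(-3*t) - exp(-3*t) + exp(-5*t), -t*exp(-3*t) - 2*exp(-3*t) + 3*exp(-5*t), -exp(-3*t) + exp(-5*t)]
  [2*t*exp(-3*t) + exp(-3*t) - exp(-5*t), 2*t*exp(-3*t) + 3*exp(-3*t) - 3*exp(-5*t), 2*exp(-3*t) - exp(-5*t)]

Strategy: write B = P · J · P⁻¹ where J is a Jordan canonical form, so e^{tB} = P · e^{tJ} · P⁻¹, and e^{tJ} can be computed block-by-block.

B has Jordan form
J =
  [-5,  0,  0]
  [ 0, -3,  1]
  [ 0,  0, -3]
(up to reordering of blocks).

Per-block formulas:
  For a 2×2 Jordan block J_2(-3): exp(t · J_2(-3)) = e^(-3t)·(I + t·N), where N is the 2×2 nilpotent shift.
  For a 1×1 block at λ = -5: exp(t · [-5]) = [e^(-5t)].

After assembling e^{tJ} and conjugating by P, we get:

e^{tB} =
  [t*exp(-3*t) + 2*exp(-3*t) - exp(-5*t), t*exp(-3*t) + 3*exp(-3*t) - 3*exp(-5*t), exp(-3*t) - exp(-5*t)]
  [-t*exp(-3*t) - exp(-3*t) + exp(-5*t), -t*exp(-3*t) - 2*exp(-3*t) + 3*exp(-5*t), -exp(-3*t) + exp(-5*t)]
  [2*t*exp(-3*t) + exp(-3*t) - exp(-5*t), 2*t*exp(-3*t) + 3*exp(-3*t) - 3*exp(-5*t), 2*exp(-3*t) - exp(-5*t)]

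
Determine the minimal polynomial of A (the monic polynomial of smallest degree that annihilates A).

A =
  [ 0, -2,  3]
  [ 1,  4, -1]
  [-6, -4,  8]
x^3 - 12*x^2 + 48*x - 64

The characteristic polynomial is χ_A(x) = (x - 4)^3, so the eigenvalues are known. The minimal polynomial is
  m_A(x) = Π_λ (x − λ)^{k_λ}
where k_λ is the size of the *largest* Jordan block for λ (equivalently, the smallest k with (A − λI)^k v = 0 for every generalised eigenvector v of λ).

  λ = 4: largest Jordan block has size 3, contributing (x − 4)^3

So m_A(x) = (x - 4)^3 = x^3 - 12*x^2 + 48*x - 64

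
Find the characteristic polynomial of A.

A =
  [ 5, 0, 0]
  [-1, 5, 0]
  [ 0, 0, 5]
x^3 - 15*x^2 + 75*x - 125

Expanding det(x·I − A) (e.g. by cofactor expansion or by noting that A is similar to its Jordan form J, which has the same characteristic polynomial as A) gives
  χ_A(x) = x^3 - 15*x^2 + 75*x - 125
which factors as (x - 5)^3. The eigenvalues (with algebraic multiplicities) are λ = 5 with multiplicity 3.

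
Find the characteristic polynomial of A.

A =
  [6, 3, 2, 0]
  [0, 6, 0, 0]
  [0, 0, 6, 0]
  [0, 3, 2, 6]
x^4 - 24*x^3 + 216*x^2 - 864*x + 1296

Expanding det(x·I − A) (e.g. by cofactor expansion or by noting that A is similar to its Jordan form J, which has the same characteristic polynomial as A) gives
  χ_A(x) = x^4 - 24*x^3 + 216*x^2 - 864*x + 1296
which factors as (x - 6)^4. The eigenvalues (with algebraic multiplicities) are λ = 6 with multiplicity 4.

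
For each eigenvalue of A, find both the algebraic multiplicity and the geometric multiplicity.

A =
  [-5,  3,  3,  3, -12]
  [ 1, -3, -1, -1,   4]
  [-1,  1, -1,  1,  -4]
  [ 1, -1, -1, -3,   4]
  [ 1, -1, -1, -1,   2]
λ = -2: alg = 5, geom = 4

Step 1 — factor the characteristic polynomial to read off the algebraic multiplicities:
  χ_A(x) = (x + 2)^5

Step 2 — compute geometric multiplicities via the rank-nullity identity g(λ) = n − rank(A − λI):
  rank(A − (-2)·I) = 1, so dim ker(A − (-2)·I) = n − 1 = 4

Summary:
  λ = -2: algebraic multiplicity = 5, geometric multiplicity = 4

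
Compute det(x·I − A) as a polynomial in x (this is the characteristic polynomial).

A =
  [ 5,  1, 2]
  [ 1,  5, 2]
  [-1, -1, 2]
x^3 - 12*x^2 + 48*x - 64

Expanding det(x·I − A) (e.g. by cofactor expansion or by noting that A is similar to its Jordan form J, which has the same characteristic polynomial as A) gives
  χ_A(x) = x^3 - 12*x^2 + 48*x - 64
which factors as (x - 4)^3. The eigenvalues (with algebraic multiplicities) are λ = 4 with multiplicity 3.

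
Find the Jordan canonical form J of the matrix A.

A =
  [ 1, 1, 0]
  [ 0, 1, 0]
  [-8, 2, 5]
J_2(1) ⊕ J_1(5)

The characteristic polynomial is
  det(x·I − A) = x^3 - 7*x^2 + 11*x - 5 = (x - 5)*(x - 1)^2

Eigenvalues and multiplicities (the geometric multiplicity of λ is n − rank(A − λI), which equals the number of Jordan blocks for λ):
  λ = 1: algebraic multiplicity = 2, geometric multiplicity = 1
  λ = 5: algebraic multiplicity = 1, geometric multiplicity = 1

Determining the block sizes for each eigenvalue:
  λ = 1: one block (gm = 1), so the single block has size am = 2 → block sizes [2]
  λ = 5: one block (gm = 1), so the single block has size am = 1 → block sizes [1]

Assembling the blocks gives a Jordan form
J =
  [1, 1, 0]
  [0, 1, 0]
  [0, 0, 5]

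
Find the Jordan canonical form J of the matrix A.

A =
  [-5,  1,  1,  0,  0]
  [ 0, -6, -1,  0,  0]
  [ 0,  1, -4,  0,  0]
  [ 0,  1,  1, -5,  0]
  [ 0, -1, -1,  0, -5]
J_2(-5) ⊕ J_1(-5) ⊕ J_1(-5) ⊕ J_1(-5)

The characteristic polynomial is
  det(x·I − A) = x^5 + 25*x^4 + 250*x^3 + 1250*x^2 + 3125*x + 3125 = (x + 5)^5

Eigenvalues and multiplicities (the geometric multiplicity of λ is n − rank(A − λI), which equals the number of Jordan blocks for λ):
  λ = -5: algebraic multiplicity = 5, geometric multiplicity = 4

Determining the block sizes for each eigenvalue:
  λ = -5: 4 blocks summing to 5 forces exactly one block of size 2 and the rest size 1 → block sizes [2, 1, 1, 1]

Assembling the blocks gives a Jordan form
J =
  [-5,  1,  0,  0,  0]
  [ 0, -5,  0,  0,  0]
  [ 0,  0, -5,  0,  0]
  [ 0,  0,  0, -5,  0]
  [ 0,  0,  0,  0, -5]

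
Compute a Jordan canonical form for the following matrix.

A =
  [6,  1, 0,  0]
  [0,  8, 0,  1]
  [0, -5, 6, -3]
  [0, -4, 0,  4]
J_3(6) ⊕ J_1(6)

The characteristic polynomial is
  det(x·I − A) = x^4 - 24*x^3 + 216*x^2 - 864*x + 1296 = (x - 6)^4

Eigenvalues and multiplicities (the geometric multiplicity of λ is n − rank(A − λI), which equals the number of Jordan blocks for λ):
  λ = 6: algebraic multiplicity = 4, geometric multiplicity = 2

Determining the block sizes for each eigenvalue:
  λ = 6: with am = 4 and gm = 2, the partition is not yet determined (e.g. several partitions of 4 into 2 parts exist). Let N = A − (6)·I. Computing rank(N^1) = 2, rank(N^2) = 1, rank(N^3) = 0; the number of blocks of size ≥ j is rank(N^{j−1}) − rank(N^j), giving [2, 1, 1]. So we have 1 block(s) of size 3, 1 block(s) of size 1 → block sizes [3, 1]

Assembling the blocks gives a Jordan form
J =
  [6, 1, 0, 0]
  [0, 6, 1, 0]
  [0, 0, 6, 0]
  [0, 0, 0, 6]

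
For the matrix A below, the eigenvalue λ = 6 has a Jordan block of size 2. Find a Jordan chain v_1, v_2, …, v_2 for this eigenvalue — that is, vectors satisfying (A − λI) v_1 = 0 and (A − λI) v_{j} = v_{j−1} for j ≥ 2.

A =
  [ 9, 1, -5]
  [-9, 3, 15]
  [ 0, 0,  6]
A Jordan chain for λ = 6 of length 2:
v_1 = (3, -9, 0)ᵀ
v_2 = (1, 0, 0)ᵀ

Let N = A − (6)·I. We want v_2 with N^2 v_2 = 0 but N^1 v_2 ≠ 0; then v_{j-1} := N · v_j for j = 2, …, 2.

Pick v_2 = (1, 0, 0)ᵀ.
Then v_1 = N · v_2 = (3, -9, 0)ᵀ.

Sanity check: (A − (6)·I) v_1 = (0, 0, 0)ᵀ = 0. ✓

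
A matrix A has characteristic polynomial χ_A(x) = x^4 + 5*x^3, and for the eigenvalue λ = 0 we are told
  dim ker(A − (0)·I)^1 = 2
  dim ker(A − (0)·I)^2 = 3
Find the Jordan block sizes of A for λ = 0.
Block sizes for λ = 0: [2, 1]

From the dimensions of kernels of powers, the number of Jordan blocks of size at least j is d_j − d_{j−1} where d_j = dim ker(N^j) (with d_0 = 0). Computing the differences gives [2, 1].
The number of blocks of size exactly k is (#blocks of size ≥ k) − (#blocks of size ≥ k + 1), so the partition is: 1 block(s) of size 1, 1 block(s) of size 2.
In nonincreasing order the block sizes are [2, 1].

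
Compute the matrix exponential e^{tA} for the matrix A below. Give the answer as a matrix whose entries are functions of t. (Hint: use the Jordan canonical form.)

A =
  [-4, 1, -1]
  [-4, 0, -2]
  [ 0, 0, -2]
e^{tA} =
  [-2*t*exp(-2*t) + exp(-2*t), t*exp(-2*t), -t*exp(-2*t)]
  [-4*t*exp(-2*t), 2*t*exp(-2*t) + exp(-2*t), -2*t*exp(-2*t)]
  [0, 0, exp(-2*t)]

Strategy: write A = P · J · P⁻¹ where J is a Jordan canonical form, so e^{tA} = P · e^{tJ} · P⁻¹, and e^{tJ} can be computed block-by-block.

A has Jordan form
J =
  [-2,  1,  0]
  [ 0, -2,  0]
  [ 0,  0, -2]
(up to reordering of blocks).

Per-block formulas:
  For a 1×1 block at λ = -2: exp(t · [-2]) = [e^(-2t)].
  For a 2×2 Jordan block J_2(-2): exp(t · J_2(-2)) = e^(-2t)·(I + t·N), where N is the 2×2 nilpotent shift.

After assembling e^{tJ} and conjugating by P, we get:

e^{tA} =
  [-2*t*exp(-2*t) + exp(-2*t), t*exp(-2*t), -t*exp(-2*t)]
  [-4*t*exp(-2*t), 2*t*exp(-2*t) + exp(-2*t), -2*t*exp(-2*t)]
  [0, 0, exp(-2*t)]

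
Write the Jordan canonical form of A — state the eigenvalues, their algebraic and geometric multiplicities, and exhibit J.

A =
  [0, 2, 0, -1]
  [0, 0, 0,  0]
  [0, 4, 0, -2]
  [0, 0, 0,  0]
J_2(0) ⊕ J_1(0) ⊕ J_1(0)

The characteristic polynomial is
  det(x·I − A) = x^4

Eigenvalues and multiplicities (the geometric multiplicity of λ is n − rank(A − λI), which equals the number of Jordan blocks for λ):
  λ = 0: algebraic multiplicity = 4, geometric multiplicity = 3

Determining the block sizes for each eigenvalue:
  λ = 0: 3 blocks summing to 4 forces exactly one block of size 2 and the rest size 1 → block sizes [2, 1, 1]

Assembling the blocks gives a Jordan form
J =
  [0, 1, 0, 0]
  [0, 0, 0, 0]
  [0, 0, 0, 0]
  [0, 0, 0, 0]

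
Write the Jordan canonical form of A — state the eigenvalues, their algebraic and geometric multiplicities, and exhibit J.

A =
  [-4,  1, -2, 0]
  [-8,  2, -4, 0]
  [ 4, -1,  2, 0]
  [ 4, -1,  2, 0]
J_2(0) ⊕ J_1(0) ⊕ J_1(0)

The characteristic polynomial is
  det(x·I − A) = x^4

Eigenvalues and multiplicities (the geometric multiplicity of λ is n − rank(A − λI), which equals the number of Jordan blocks for λ):
  λ = 0: algebraic multiplicity = 4, geometric multiplicity = 3

Determining the block sizes for each eigenvalue:
  λ = 0: 3 blocks summing to 4 forces exactly one block of size 2 and the rest size 1 → block sizes [2, 1, 1]

Assembling the blocks gives a Jordan form
J =
  [0, 1, 0, 0]
  [0, 0, 0, 0]
  [0, 0, 0, 0]
  [0, 0, 0, 0]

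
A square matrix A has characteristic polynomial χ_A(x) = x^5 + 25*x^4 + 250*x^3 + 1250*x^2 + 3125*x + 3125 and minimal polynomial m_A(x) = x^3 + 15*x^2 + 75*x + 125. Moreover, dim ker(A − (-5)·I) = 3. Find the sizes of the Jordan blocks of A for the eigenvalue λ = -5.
Block sizes for λ = -5: [3, 1, 1]

Step 1 — from the characteristic polynomial, algebraic multiplicity of λ = -5 is 5. From dim ker(A − (-5)·I) = 3, there are exactly 3 Jordan blocks for λ = -5.
Step 2 — from the minimal polynomial, the factor (x + 5)^3 tells us the largest block for λ = -5 has size 3.
Step 3 — with total size 5, 3 blocks, and largest block 3, the block sizes (in nonincreasing order) are [3, 1, 1].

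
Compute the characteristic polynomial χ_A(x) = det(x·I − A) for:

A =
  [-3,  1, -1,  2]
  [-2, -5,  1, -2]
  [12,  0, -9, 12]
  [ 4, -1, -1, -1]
x^4 + 18*x^3 + 120*x^2 + 350*x + 375

Expanding det(x·I − A) (e.g. by cofactor expansion or by noting that A is similar to its Jordan form J, which has the same characteristic polynomial as A) gives
  χ_A(x) = x^4 + 18*x^3 + 120*x^2 + 350*x + 375
which factors as (x + 3)*(x + 5)^3. The eigenvalues (with algebraic multiplicities) are λ = -5 with multiplicity 3, λ = -3 with multiplicity 1.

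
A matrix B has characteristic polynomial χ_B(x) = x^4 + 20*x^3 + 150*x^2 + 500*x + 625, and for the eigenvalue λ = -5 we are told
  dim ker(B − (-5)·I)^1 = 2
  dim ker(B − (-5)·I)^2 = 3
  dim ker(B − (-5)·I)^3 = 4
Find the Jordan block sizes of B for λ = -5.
Block sizes for λ = -5: [3, 1]

From the dimensions of kernels of powers, the number of Jordan blocks of size at least j is d_j − d_{j−1} where d_j = dim ker(N^j) (with d_0 = 0). Computing the differences gives [2, 1, 1].
The number of blocks of size exactly k is (#blocks of size ≥ k) − (#blocks of size ≥ k + 1), so the partition is: 1 block(s) of size 1, 1 block(s) of size 3.
In nonincreasing order the block sizes are [3, 1].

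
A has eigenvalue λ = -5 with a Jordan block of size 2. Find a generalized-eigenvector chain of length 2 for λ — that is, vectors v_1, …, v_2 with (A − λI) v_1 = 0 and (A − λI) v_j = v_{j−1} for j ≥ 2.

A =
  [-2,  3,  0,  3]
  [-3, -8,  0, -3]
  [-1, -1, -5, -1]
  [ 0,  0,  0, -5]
A Jordan chain for λ = -5 of length 2:
v_1 = (3, -3, -1, 0)ᵀ
v_2 = (1, 0, 0, 0)ᵀ

Let N = A − (-5)·I. We want v_2 with N^2 v_2 = 0 but N^1 v_2 ≠ 0; then v_{j-1} := N · v_j for j = 2, …, 2.

Pick v_2 = (1, 0, 0, 0)ᵀ.
Then v_1 = N · v_2 = (3, -3, -1, 0)ᵀ.

Sanity check: (A − (-5)·I) v_1 = (0, 0, 0, 0)ᵀ = 0. ✓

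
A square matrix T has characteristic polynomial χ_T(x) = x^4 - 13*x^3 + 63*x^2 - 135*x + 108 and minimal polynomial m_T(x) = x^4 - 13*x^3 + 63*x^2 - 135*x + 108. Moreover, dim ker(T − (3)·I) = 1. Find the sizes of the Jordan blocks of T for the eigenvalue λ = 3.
Block sizes for λ = 3: [3]

Step 1 — from the characteristic polynomial, algebraic multiplicity of λ = 3 is 3. From dim ker(T − (3)·I) = 1, there are exactly 1 Jordan blocks for λ = 3.
Step 2 — from the minimal polynomial, the factor (x − 3)^3 tells us the largest block for λ = 3 has size 3.
Step 3 — with total size 3, 1 blocks, and largest block 3, the block sizes (in nonincreasing order) are [3].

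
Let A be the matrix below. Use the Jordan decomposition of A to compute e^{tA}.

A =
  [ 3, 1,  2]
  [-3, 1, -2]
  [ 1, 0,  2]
e^{tA} =
  [t*exp(2*t) + exp(2*t), t*exp(2*t), 2*t*exp(2*t)]
  [-t^2*exp(2*t) - 3*t*exp(2*t), -t^2*exp(2*t) - t*exp(2*t) + exp(2*t), -2*t^2*exp(2*t) - 2*t*exp(2*t)]
  [t^2*exp(2*t)/2 + t*exp(2*t), t^2*exp(2*t)/2, t^2*exp(2*t) + exp(2*t)]

Strategy: write A = P · J · P⁻¹ where J is a Jordan canonical form, so e^{tA} = P · e^{tJ} · P⁻¹, and e^{tJ} can be computed block-by-block.

A has Jordan form
J =
  [2, 1, 0]
  [0, 2, 1]
  [0, 0, 2]
(up to reordering of blocks).

Per-block formulas:
  For a 3×3 Jordan block J_3(2): exp(t · J_3(2)) = e^(2t)·(I + t·N + (t^2/2)·N^2), where N is the 3×3 nilpotent shift.

After assembling e^{tJ} and conjugating by P, we get:

e^{tA} =
  [t*exp(2*t) + exp(2*t), t*exp(2*t), 2*t*exp(2*t)]
  [-t^2*exp(2*t) - 3*t*exp(2*t), -t^2*exp(2*t) - t*exp(2*t) + exp(2*t), -2*t^2*exp(2*t) - 2*t*exp(2*t)]
  [t^2*exp(2*t)/2 + t*exp(2*t), t^2*exp(2*t)/2, t^2*exp(2*t) + exp(2*t)]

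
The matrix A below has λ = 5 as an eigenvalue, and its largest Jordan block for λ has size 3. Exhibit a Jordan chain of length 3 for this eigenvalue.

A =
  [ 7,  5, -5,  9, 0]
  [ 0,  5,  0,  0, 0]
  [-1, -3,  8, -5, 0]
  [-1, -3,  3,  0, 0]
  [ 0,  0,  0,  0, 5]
A Jordan chain for λ = 5 of length 3:
v_1 = (-2, 0, 1, 1, 0)ᵀ
v_2 = (5, 0, -3, -3, 0)ᵀ
v_3 = (0, 1, 0, 0, 0)ᵀ

Let N = A − (5)·I. We want v_3 with N^3 v_3 = 0 but N^2 v_3 ≠ 0; then v_{j-1} := N · v_j for j = 3, …, 2.

Pick v_3 = (0, 1, 0, 0, 0)ᵀ.
Then v_2 = N · v_3 = (5, 0, -3, -3, 0)ᵀ.
Then v_1 = N · v_2 = (-2, 0, 1, 1, 0)ᵀ.

Sanity check: (A − (5)·I) v_1 = (0, 0, 0, 0, 0)ᵀ = 0. ✓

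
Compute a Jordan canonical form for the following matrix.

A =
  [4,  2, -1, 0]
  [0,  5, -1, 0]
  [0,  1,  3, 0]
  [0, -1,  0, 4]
J_3(4) ⊕ J_1(4)

The characteristic polynomial is
  det(x·I − A) = x^4 - 16*x^3 + 96*x^2 - 256*x + 256 = (x - 4)^4

Eigenvalues and multiplicities (the geometric multiplicity of λ is n − rank(A − λI), which equals the number of Jordan blocks for λ):
  λ = 4: algebraic multiplicity = 4, geometric multiplicity = 2

Determining the block sizes for each eigenvalue:
  λ = 4: with am = 4 and gm = 2, the partition is not yet determined (e.g. several partitions of 4 into 2 parts exist). Let N = A − (4)·I. Computing rank(N^1) = 2, rank(N^2) = 1, rank(N^3) = 0; the number of blocks of size ≥ j is rank(N^{j−1}) − rank(N^j), giving [2, 1, 1]. So we have 1 block(s) of size 3, 1 block(s) of size 1 → block sizes [3, 1]

Assembling the blocks gives a Jordan form
J =
  [4, 1, 0, 0]
  [0, 4, 1, 0]
  [0, 0, 4, 0]
  [0, 0, 0, 4]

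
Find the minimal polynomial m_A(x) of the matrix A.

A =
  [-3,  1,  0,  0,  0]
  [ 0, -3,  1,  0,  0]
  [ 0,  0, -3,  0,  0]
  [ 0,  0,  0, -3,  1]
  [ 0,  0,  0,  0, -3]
x^3 + 9*x^2 + 27*x + 27

The characteristic polynomial is χ_A(x) = (x + 3)^5, so the eigenvalues are known. The minimal polynomial is
  m_A(x) = Π_λ (x − λ)^{k_λ}
where k_λ is the size of the *largest* Jordan block for λ (equivalently, the smallest k with (A − λI)^k v = 0 for every generalised eigenvector v of λ).

  λ = -3: largest Jordan block has size 3, contributing (x + 3)^3

So m_A(x) = (x + 3)^3 = x^3 + 9*x^2 + 27*x + 27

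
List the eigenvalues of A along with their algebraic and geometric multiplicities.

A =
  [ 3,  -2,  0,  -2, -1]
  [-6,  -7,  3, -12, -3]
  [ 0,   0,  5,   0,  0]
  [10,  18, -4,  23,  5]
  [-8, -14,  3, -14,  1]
λ = 5: alg = 5, geom = 3

Step 1 — factor the characteristic polynomial to read off the algebraic multiplicities:
  χ_A(x) = (x - 5)^5

Step 2 — compute geometric multiplicities via the rank-nullity identity g(λ) = n − rank(A − λI):
  rank(A − (5)·I) = 2, so dim ker(A − (5)·I) = n − 2 = 3

Summary:
  λ = 5: algebraic multiplicity = 5, geometric multiplicity = 3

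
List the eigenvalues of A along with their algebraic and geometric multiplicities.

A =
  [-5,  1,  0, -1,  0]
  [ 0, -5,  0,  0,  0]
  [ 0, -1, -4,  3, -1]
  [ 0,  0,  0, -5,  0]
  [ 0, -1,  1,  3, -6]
λ = -5: alg = 5, geom = 3

Step 1 — factor the characteristic polynomial to read off the algebraic multiplicities:
  χ_A(x) = (x + 5)^5

Step 2 — compute geometric multiplicities via the rank-nullity identity g(λ) = n − rank(A − λI):
  rank(A − (-5)·I) = 2, so dim ker(A − (-5)·I) = n − 2 = 3

Summary:
  λ = -5: algebraic multiplicity = 5, geometric multiplicity = 3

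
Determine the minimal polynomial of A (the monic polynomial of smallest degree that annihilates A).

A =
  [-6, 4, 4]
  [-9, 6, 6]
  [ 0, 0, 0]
x^2

The characteristic polynomial is χ_A(x) = x^3, so the eigenvalues are known. The minimal polynomial is
  m_A(x) = Π_λ (x − λ)^{k_λ}
where k_λ is the size of the *largest* Jordan block for λ (equivalently, the smallest k with (A − λI)^k v = 0 for every generalised eigenvector v of λ).

  λ = 0: largest Jordan block has size 2, contributing (x − 0)^2

So m_A(x) = x^2 = x^2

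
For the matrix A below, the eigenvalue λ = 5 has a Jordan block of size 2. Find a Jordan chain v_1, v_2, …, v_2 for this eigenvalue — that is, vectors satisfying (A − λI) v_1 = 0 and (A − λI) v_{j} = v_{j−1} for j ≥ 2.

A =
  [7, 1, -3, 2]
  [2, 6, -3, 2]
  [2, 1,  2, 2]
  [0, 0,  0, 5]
A Jordan chain for λ = 5 of length 2:
v_1 = (2, 2, 2, 0)ᵀ
v_2 = (1, 0, 0, 0)ᵀ

Let N = A − (5)·I. We want v_2 with N^2 v_2 = 0 but N^1 v_2 ≠ 0; then v_{j-1} := N · v_j for j = 2, …, 2.

Pick v_2 = (1, 0, 0, 0)ᵀ.
Then v_1 = N · v_2 = (2, 2, 2, 0)ᵀ.

Sanity check: (A − (5)·I) v_1 = (0, 0, 0, 0)ᵀ = 0. ✓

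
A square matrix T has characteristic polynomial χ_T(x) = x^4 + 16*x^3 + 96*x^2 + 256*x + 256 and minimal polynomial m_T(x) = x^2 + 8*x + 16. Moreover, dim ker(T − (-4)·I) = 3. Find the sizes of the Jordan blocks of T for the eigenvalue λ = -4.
Block sizes for λ = -4: [2, 1, 1]

Step 1 — from the characteristic polynomial, algebraic multiplicity of λ = -4 is 4. From dim ker(T − (-4)·I) = 3, there are exactly 3 Jordan blocks for λ = -4.
Step 2 — from the minimal polynomial, the factor (x + 4)^2 tells us the largest block for λ = -4 has size 2.
Step 3 — with total size 4, 3 blocks, and largest block 2, the block sizes (in nonincreasing order) are [2, 1, 1].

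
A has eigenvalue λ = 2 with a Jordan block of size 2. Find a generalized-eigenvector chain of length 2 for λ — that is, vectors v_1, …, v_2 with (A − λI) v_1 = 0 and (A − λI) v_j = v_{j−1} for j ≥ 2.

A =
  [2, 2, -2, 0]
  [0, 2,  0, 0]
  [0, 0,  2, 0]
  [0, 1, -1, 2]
A Jordan chain for λ = 2 of length 2:
v_1 = (2, 0, 0, 1)ᵀ
v_2 = (0, 1, 0, 0)ᵀ

Let N = A − (2)·I. We want v_2 with N^2 v_2 = 0 but N^1 v_2 ≠ 0; then v_{j-1} := N · v_j for j = 2, …, 2.

Pick v_2 = (0, 1, 0, 0)ᵀ.
Then v_1 = N · v_2 = (2, 0, 0, 1)ᵀ.

Sanity check: (A − (2)·I) v_1 = (0, 0, 0, 0)ᵀ = 0. ✓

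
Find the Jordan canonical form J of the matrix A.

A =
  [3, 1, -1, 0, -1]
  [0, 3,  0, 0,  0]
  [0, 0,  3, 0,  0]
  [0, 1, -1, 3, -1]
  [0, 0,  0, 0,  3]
J_2(3) ⊕ J_1(3) ⊕ J_1(3) ⊕ J_1(3)

The characteristic polynomial is
  det(x·I − A) = x^5 - 15*x^4 + 90*x^3 - 270*x^2 + 405*x - 243 = (x - 3)^5

Eigenvalues and multiplicities (the geometric multiplicity of λ is n − rank(A − λI), which equals the number of Jordan blocks for λ):
  λ = 3: algebraic multiplicity = 5, geometric multiplicity = 4

Determining the block sizes for each eigenvalue:
  λ = 3: 4 blocks summing to 5 forces exactly one block of size 2 and the rest size 1 → block sizes [2, 1, 1, 1]

Assembling the blocks gives a Jordan form
J =
  [3, 1, 0, 0, 0]
  [0, 3, 0, 0, 0]
  [0, 0, 3, 0, 0]
  [0, 0, 0, 3, 0]
  [0, 0, 0, 0, 3]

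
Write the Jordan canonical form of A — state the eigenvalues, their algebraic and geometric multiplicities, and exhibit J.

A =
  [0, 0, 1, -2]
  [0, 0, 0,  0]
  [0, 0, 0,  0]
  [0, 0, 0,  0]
J_2(0) ⊕ J_1(0) ⊕ J_1(0)

The characteristic polynomial is
  det(x·I − A) = x^4

Eigenvalues and multiplicities (the geometric multiplicity of λ is n − rank(A − λI), which equals the number of Jordan blocks for λ):
  λ = 0: algebraic multiplicity = 4, geometric multiplicity = 3

Determining the block sizes for each eigenvalue:
  λ = 0: 3 blocks summing to 4 forces exactly one block of size 2 and the rest size 1 → block sizes [2, 1, 1]

Assembling the blocks gives a Jordan form
J =
  [0, 1, 0, 0]
  [0, 0, 0, 0]
  [0, 0, 0, 0]
  [0, 0, 0, 0]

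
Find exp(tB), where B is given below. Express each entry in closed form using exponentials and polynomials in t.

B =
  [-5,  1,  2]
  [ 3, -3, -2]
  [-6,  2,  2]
e^{tB} =
  [-3*t*exp(-2*t) + exp(-2*t), t*exp(-2*t), 2*t*exp(-2*t)]
  [3*t*exp(-2*t), -t*exp(-2*t) + exp(-2*t), -2*t*exp(-2*t)]
  [-6*t*exp(-2*t), 2*t*exp(-2*t), 4*t*exp(-2*t) + exp(-2*t)]

Strategy: write B = P · J · P⁻¹ where J is a Jordan canonical form, so e^{tB} = P · e^{tJ} · P⁻¹, and e^{tJ} can be computed block-by-block.

B has Jordan form
J =
  [-2,  1,  0]
  [ 0, -2,  0]
  [ 0,  0, -2]
(up to reordering of blocks).

Per-block formulas:
  For a 1×1 block at λ = -2: exp(t · [-2]) = [e^(-2t)].
  For a 2×2 Jordan block J_2(-2): exp(t · J_2(-2)) = e^(-2t)·(I + t·N), where N is the 2×2 nilpotent shift.

After assembling e^{tJ} and conjugating by P, we get:

e^{tB} =
  [-3*t*exp(-2*t) + exp(-2*t), t*exp(-2*t), 2*t*exp(-2*t)]
  [3*t*exp(-2*t), -t*exp(-2*t) + exp(-2*t), -2*t*exp(-2*t)]
  [-6*t*exp(-2*t), 2*t*exp(-2*t), 4*t*exp(-2*t) + exp(-2*t)]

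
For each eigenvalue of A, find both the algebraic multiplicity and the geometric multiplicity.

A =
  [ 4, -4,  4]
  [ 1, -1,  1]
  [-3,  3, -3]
λ = 0: alg = 3, geom = 2

Step 1 — factor the characteristic polynomial to read off the algebraic multiplicities:
  χ_A(x) = x^3

Step 2 — compute geometric multiplicities via the rank-nullity identity g(λ) = n − rank(A − λI):
  rank(A − (0)·I) = 1, so dim ker(A − (0)·I) = n − 1 = 2

Summary:
  λ = 0: algebraic multiplicity = 3, geometric multiplicity = 2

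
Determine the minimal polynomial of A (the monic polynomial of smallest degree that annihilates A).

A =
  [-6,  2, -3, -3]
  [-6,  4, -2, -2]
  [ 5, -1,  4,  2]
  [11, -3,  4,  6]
x^3 - 6*x^2 + 12*x - 8

The characteristic polynomial is χ_A(x) = (x - 2)^4, so the eigenvalues are known. The minimal polynomial is
  m_A(x) = Π_λ (x − λ)^{k_λ}
where k_λ is the size of the *largest* Jordan block for λ (equivalently, the smallest k with (A − λI)^k v = 0 for every generalised eigenvector v of λ).

  λ = 2: largest Jordan block has size 3, contributing (x − 2)^3

So m_A(x) = (x - 2)^3 = x^3 - 6*x^2 + 12*x - 8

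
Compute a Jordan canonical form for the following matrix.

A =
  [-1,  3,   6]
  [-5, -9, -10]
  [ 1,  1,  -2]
J_2(-4) ⊕ J_1(-4)

The characteristic polynomial is
  det(x·I − A) = x^3 + 12*x^2 + 48*x + 64 = (x + 4)^3

Eigenvalues and multiplicities (the geometric multiplicity of λ is n − rank(A − λI), which equals the number of Jordan blocks for λ):
  λ = -4: algebraic multiplicity = 3, geometric multiplicity = 2

Determining the block sizes for each eigenvalue:
  λ = -4: 2 blocks summing to 3 forces exactly one block of size 2 and the rest size 1 → block sizes [2, 1]

Assembling the blocks gives a Jordan form
J =
  [-4,  1,  0]
  [ 0, -4,  0]
  [ 0,  0, -4]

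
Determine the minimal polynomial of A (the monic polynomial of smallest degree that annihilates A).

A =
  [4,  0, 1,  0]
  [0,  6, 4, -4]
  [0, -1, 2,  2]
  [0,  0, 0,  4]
x^3 - 12*x^2 + 48*x - 64

The characteristic polynomial is χ_A(x) = (x - 4)^4, so the eigenvalues are known. The minimal polynomial is
  m_A(x) = Π_λ (x − λ)^{k_λ}
where k_λ is the size of the *largest* Jordan block for λ (equivalently, the smallest k with (A − λI)^k v = 0 for every generalised eigenvector v of λ).

  λ = 4: largest Jordan block has size 3, contributing (x − 4)^3

So m_A(x) = (x - 4)^3 = x^3 - 12*x^2 + 48*x - 64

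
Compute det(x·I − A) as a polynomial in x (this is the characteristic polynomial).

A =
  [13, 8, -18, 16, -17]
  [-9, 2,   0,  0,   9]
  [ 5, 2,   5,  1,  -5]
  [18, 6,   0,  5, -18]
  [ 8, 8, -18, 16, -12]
x^5 - 13*x^4 + 37*x^3 + 145*x^2 - 850*x + 1000

Expanding det(x·I − A) (e.g. by cofactor expansion or by noting that A is similar to its Jordan form J, which has the same characteristic polynomial as A) gives
  χ_A(x) = x^5 - 13*x^4 + 37*x^3 + 145*x^2 - 850*x + 1000
which factors as (x - 5)^3*(x - 2)*(x + 4). The eigenvalues (with algebraic multiplicities) are λ = -4 with multiplicity 1, λ = 2 with multiplicity 1, λ = 5 with multiplicity 3.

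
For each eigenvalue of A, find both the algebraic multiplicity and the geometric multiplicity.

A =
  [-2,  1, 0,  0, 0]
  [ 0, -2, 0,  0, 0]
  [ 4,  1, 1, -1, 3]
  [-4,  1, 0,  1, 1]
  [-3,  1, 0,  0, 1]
λ = -2: alg = 2, geom = 1; λ = 1: alg = 3, geom = 1

Step 1 — factor the characteristic polynomial to read off the algebraic multiplicities:
  χ_A(x) = (x - 1)^3*(x + 2)^2

Step 2 — compute geometric multiplicities via the rank-nullity identity g(λ) = n − rank(A − λI):
  rank(A − (-2)·I) = 4, so dim ker(A − (-2)·I) = n − 4 = 1
  rank(A − (1)·I) = 4, so dim ker(A − (1)·I) = n − 4 = 1

Summary:
  λ = -2: algebraic multiplicity = 2, geometric multiplicity = 1
  λ = 1: algebraic multiplicity = 3, geometric multiplicity = 1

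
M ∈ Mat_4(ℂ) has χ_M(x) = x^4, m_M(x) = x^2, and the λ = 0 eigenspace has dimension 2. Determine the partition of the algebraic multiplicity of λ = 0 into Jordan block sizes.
Block sizes for λ = 0: [2, 2]

Step 1 — from the characteristic polynomial, algebraic multiplicity of λ = 0 is 4. From dim ker(M − (0)·I) = 2, there are exactly 2 Jordan blocks for λ = 0.
Step 2 — from the minimal polynomial, the factor (x − 0)^2 tells us the largest block for λ = 0 has size 2.
Step 3 — with total size 4, 2 blocks, and largest block 2, the block sizes (in nonincreasing order) are [2, 2].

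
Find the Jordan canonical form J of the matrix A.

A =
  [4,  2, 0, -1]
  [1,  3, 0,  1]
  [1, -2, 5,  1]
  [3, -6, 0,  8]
J_2(5) ⊕ J_1(5) ⊕ J_1(5)

The characteristic polynomial is
  det(x·I − A) = x^4 - 20*x^3 + 150*x^2 - 500*x + 625 = (x - 5)^4

Eigenvalues and multiplicities (the geometric multiplicity of λ is n − rank(A − λI), which equals the number of Jordan blocks for λ):
  λ = 5: algebraic multiplicity = 4, geometric multiplicity = 3

Determining the block sizes for each eigenvalue:
  λ = 5: 3 blocks summing to 4 forces exactly one block of size 2 and the rest size 1 → block sizes [2, 1, 1]

Assembling the blocks gives a Jordan form
J =
  [5, 1, 0, 0]
  [0, 5, 0, 0]
  [0, 0, 5, 0]
  [0, 0, 0, 5]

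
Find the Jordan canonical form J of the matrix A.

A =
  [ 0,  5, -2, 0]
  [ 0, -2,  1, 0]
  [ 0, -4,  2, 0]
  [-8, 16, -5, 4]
J_3(0) ⊕ J_1(4)

The characteristic polynomial is
  det(x·I − A) = x^4 - 4*x^3 = x^3*(x - 4)

Eigenvalues and multiplicities (the geometric multiplicity of λ is n − rank(A − λI), which equals the number of Jordan blocks for λ):
  λ = 0: algebraic multiplicity = 3, geometric multiplicity = 1
  λ = 4: algebraic multiplicity = 1, geometric multiplicity = 1

Determining the block sizes for each eigenvalue:
  λ = 0: one block (gm = 1), so the single block has size am = 3 → block sizes [3]
  λ = 4: one block (gm = 1), so the single block has size am = 1 → block sizes [1]

Assembling the blocks gives a Jordan form
J =
  [0, 1, 0, 0]
  [0, 0, 1, 0]
  [0, 0, 0, 0]
  [0, 0, 0, 4]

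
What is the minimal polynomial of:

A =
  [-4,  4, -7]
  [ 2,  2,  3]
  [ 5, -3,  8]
x^3 - 6*x^2 + 12*x - 8

The characteristic polynomial is χ_A(x) = (x - 2)^3, so the eigenvalues are known. The minimal polynomial is
  m_A(x) = Π_λ (x − λ)^{k_λ}
where k_λ is the size of the *largest* Jordan block for λ (equivalently, the smallest k with (A − λI)^k v = 0 for every generalised eigenvector v of λ).

  λ = 2: largest Jordan block has size 3, contributing (x − 2)^3

So m_A(x) = (x - 2)^3 = x^3 - 6*x^2 + 12*x - 8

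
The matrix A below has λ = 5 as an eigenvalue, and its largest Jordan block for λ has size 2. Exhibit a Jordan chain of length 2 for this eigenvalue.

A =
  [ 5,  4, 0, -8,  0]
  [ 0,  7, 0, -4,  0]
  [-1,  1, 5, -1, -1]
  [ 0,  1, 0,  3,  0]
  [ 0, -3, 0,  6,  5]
A Jordan chain for λ = 5 of length 2:
v_1 = (0, 0, -1, 0, 0)ᵀ
v_2 = (1, 0, 0, 0, 0)ᵀ

Let N = A − (5)·I. We want v_2 with N^2 v_2 = 0 but N^1 v_2 ≠ 0; then v_{j-1} := N · v_j for j = 2, …, 2.

Pick v_2 = (1, 0, 0, 0, 0)ᵀ.
Then v_1 = N · v_2 = (0, 0, -1, 0, 0)ᵀ.

Sanity check: (A − (5)·I) v_1 = (0, 0, 0, 0, 0)ᵀ = 0. ✓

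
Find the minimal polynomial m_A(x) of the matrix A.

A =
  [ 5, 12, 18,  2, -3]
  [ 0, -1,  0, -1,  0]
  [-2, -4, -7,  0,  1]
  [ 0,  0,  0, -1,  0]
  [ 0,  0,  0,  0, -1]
x^2 + 2*x + 1

The characteristic polynomial is χ_A(x) = (x + 1)^5, so the eigenvalues are known. The minimal polynomial is
  m_A(x) = Π_λ (x − λ)^{k_λ}
where k_λ is the size of the *largest* Jordan block for λ (equivalently, the smallest k with (A − λI)^k v = 0 for every generalised eigenvector v of λ).

  λ = -1: largest Jordan block has size 2, contributing (x + 1)^2

So m_A(x) = (x + 1)^2 = x^2 + 2*x + 1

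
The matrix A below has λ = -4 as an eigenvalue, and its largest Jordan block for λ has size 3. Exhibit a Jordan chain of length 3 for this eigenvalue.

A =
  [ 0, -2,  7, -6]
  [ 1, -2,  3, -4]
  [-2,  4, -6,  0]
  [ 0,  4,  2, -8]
A Jordan chain for λ = -4 of length 3:
v_1 = (-8, -2, 4, 0)ᵀ
v_2 = (-2, 2, 4, 4)ᵀ
v_3 = (0, 1, 0, 0)ᵀ

Let N = A − (-4)·I. We want v_3 with N^3 v_3 = 0 but N^2 v_3 ≠ 0; then v_{j-1} := N · v_j for j = 3, …, 2.

Pick v_3 = (0, 1, 0, 0)ᵀ.
Then v_2 = N · v_3 = (-2, 2, 4, 4)ᵀ.
Then v_1 = N · v_2 = (-8, -2, 4, 0)ᵀ.

Sanity check: (A − (-4)·I) v_1 = (0, 0, 0, 0)ᵀ = 0. ✓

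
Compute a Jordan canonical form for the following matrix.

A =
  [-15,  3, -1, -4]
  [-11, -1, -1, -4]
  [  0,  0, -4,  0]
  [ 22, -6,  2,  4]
J_2(-4) ⊕ J_1(-4) ⊕ J_1(-4)

The characteristic polynomial is
  det(x·I − A) = x^4 + 16*x^3 + 96*x^2 + 256*x + 256 = (x + 4)^4

Eigenvalues and multiplicities (the geometric multiplicity of λ is n − rank(A − λI), which equals the number of Jordan blocks for λ):
  λ = -4: algebraic multiplicity = 4, geometric multiplicity = 3

Determining the block sizes for each eigenvalue:
  λ = -4: 3 blocks summing to 4 forces exactly one block of size 2 and the rest size 1 → block sizes [2, 1, 1]

Assembling the blocks gives a Jordan form
J =
  [-4,  1,  0,  0]
  [ 0, -4,  0,  0]
  [ 0,  0, -4,  0]
  [ 0,  0,  0, -4]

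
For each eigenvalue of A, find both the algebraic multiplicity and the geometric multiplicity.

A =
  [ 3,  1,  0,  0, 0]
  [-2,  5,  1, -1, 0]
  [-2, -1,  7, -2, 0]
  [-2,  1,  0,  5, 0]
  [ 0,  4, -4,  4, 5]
λ = 5: alg = 5, geom = 3

Step 1 — factor the characteristic polynomial to read off the algebraic multiplicities:
  χ_A(x) = (x - 5)^5

Step 2 — compute geometric multiplicities via the rank-nullity identity g(λ) = n − rank(A − λI):
  rank(A − (5)·I) = 2, so dim ker(A − (5)·I) = n − 2 = 3

Summary:
  λ = 5: algebraic multiplicity = 5, geometric multiplicity = 3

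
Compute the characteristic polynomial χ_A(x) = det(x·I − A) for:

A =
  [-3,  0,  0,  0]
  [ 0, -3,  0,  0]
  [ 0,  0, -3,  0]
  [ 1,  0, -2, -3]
x^4 + 12*x^3 + 54*x^2 + 108*x + 81

Expanding det(x·I − A) (e.g. by cofactor expansion or by noting that A is similar to its Jordan form J, which has the same characteristic polynomial as A) gives
  χ_A(x) = x^4 + 12*x^3 + 54*x^2 + 108*x + 81
which factors as (x + 3)^4. The eigenvalues (with algebraic multiplicities) are λ = -3 with multiplicity 4.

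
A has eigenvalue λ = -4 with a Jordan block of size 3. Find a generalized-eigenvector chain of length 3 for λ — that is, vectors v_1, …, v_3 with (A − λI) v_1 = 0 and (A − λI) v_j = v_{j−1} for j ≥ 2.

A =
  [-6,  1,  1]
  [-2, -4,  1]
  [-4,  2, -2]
A Jordan chain for λ = -4 of length 3:
v_1 = (-2, 0, -4)ᵀ
v_2 = (-2, -2, -4)ᵀ
v_3 = (1, 0, 0)ᵀ

Let N = A − (-4)·I. We want v_3 with N^3 v_3 = 0 but N^2 v_3 ≠ 0; then v_{j-1} := N · v_j for j = 3, …, 2.

Pick v_3 = (1, 0, 0)ᵀ.
Then v_2 = N · v_3 = (-2, -2, -4)ᵀ.
Then v_1 = N · v_2 = (-2, 0, -4)ᵀ.

Sanity check: (A − (-4)·I) v_1 = (0, 0, 0)ᵀ = 0. ✓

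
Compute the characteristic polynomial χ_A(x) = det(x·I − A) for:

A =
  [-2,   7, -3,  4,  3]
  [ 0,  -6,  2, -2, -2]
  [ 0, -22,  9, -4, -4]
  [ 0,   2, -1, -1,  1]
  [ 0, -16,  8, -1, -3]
x^5 + 3*x^4 - 16*x^3 - 88*x^2 - 144*x - 80

Expanding det(x·I − A) (e.g. by cofactor expansion or by noting that A is similar to its Jordan form J, which has the same characteristic polynomial as A) gives
  χ_A(x) = x^5 + 3*x^4 - 16*x^3 - 88*x^2 - 144*x - 80
which factors as (x - 5)*(x + 2)^4. The eigenvalues (with algebraic multiplicities) are λ = -2 with multiplicity 4, λ = 5 with multiplicity 1.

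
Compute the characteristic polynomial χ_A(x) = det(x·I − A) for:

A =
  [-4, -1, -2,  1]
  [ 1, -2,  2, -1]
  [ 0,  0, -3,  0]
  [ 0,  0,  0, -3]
x^4 + 12*x^3 + 54*x^2 + 108*x + 81

Expanding det(x·I − A) (e.g. by cofactor expansion or by noting that A is similar to its Jordan form J, which has the same characteristic polynomial as A) gives
  χ_A(x) = x^4 + 12*x^3 + 54*x^2 + 108*x + 81
which factors as (x + 3)^4. The eigenvalues (with algebraic multiplicities) are λ = -3 with multiplicity 4.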